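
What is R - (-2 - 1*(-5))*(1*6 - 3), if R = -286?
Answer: -295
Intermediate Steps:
R - (-2 - 1*(-5))*(1*6 - 3) = -286 - (-2 - 1*(-5))*(1*6 - 3) = -286 - (-2 + 5)*(6 - 3) = -286 - 3*3 = -286 - 1*9 = -286 - 9 = -295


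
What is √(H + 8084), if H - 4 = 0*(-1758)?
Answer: 2*√2022 ≈ 89.933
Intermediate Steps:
H = 4 (H = 4 + 0*(-1758) = 4 + 0 = 4)
√(H + 8084) = √(4 + 8084) = √8088 = 2*√2022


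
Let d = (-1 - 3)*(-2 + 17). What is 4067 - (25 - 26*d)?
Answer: 2482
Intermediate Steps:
d = -60 (d = -4*15 = -60)
4067 - (25 - 26*d) = 4067 - (25 - 26*(-60)) = 4067 - (25 + 1560) = 4067 - 1*1585 = 4067 - 1585 = 2482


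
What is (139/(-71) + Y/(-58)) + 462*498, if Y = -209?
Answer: 947459745/4118 ≈ 2.3008e+5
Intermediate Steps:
(139/(-71) + Y/(-58)) + 462*498 = (139/(-71) - 209/(-58)) + 462*498 = (139*(-1/71) - 209*(-1/58)) + 230076 = (-139/71 + 209/58) + 230076 = 6777/4118 + 230076 = 947459745/4118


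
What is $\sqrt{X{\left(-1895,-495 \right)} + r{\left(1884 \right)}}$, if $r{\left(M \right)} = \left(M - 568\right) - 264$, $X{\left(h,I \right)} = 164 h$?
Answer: $4 i \sqrt{19358} \approx 556.53 i$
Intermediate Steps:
$r{\left(M \right)} = -832 + M$ ($r{\left(M \right)} = \left(-568 + M\right) - 264 = -832 + M$)
$\sqrt{X{\left(-1895,-495 \right)} + r{\left(1884 \right)}} = \sqrt{164 \left(-1895\right) + \left(-832 + 1884\right)} = \sqrt{-310780 + 1052} = \sqrt{-309728} = 4 i \sqrt{19358}$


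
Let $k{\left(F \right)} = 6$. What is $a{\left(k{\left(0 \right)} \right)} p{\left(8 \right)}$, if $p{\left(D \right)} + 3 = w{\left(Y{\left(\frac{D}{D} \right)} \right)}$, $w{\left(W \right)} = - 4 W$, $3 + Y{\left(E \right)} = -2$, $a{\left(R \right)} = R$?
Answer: $102$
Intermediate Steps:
$Y{\left(E \right)} = -5$ ($Y{\left(E \right)} = -3 - 2 = -5$)
$p{\left(D \right)} = 17$ ($p{\left(D \right)} = -3 - -20 = -3 + 20 = 17$)
$a{\left(k{\left(0 \right)} \right)} p{\left(8 \right)} = 6 \cdot 17 = 102$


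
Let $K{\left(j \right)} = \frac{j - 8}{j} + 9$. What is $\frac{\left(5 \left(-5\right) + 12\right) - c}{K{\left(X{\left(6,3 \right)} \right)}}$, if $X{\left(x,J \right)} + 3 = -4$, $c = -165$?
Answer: $\frac{532}{39} \approx 13.641$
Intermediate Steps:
$X{\left(x,J \right)} = -7$ ($X{\left(x,J \right)} = -3 - 4 = -7$)
$K{\left(j \right)} = 9 + \frac{-8 + j}{j}$ ($K{\left(j \right)} = \frac{j - 8}{j} + 9 = \frac{-8 + j}{j} + 9 = 9 + \frac{-8 + j}{j}$)
$\frac{\left(5 \left(-5\right) + 12\right) - c}{K{\left(X{\left(6,3 \right)} \right)}} = \frac{\left(5 \left(-5\right) + 12\right) - -165}{10 - \frac{8}{-7}} = \frac{\left(-25 + 12\right) + 165}{10 - - \frac{8}{7}} = \frac{-13 + 165}{10 + \frac{8}{7}} = \frac{152}{\frac{78}{7}} = 152 \cdot \frac{7}{78} = \frac{532}{39}$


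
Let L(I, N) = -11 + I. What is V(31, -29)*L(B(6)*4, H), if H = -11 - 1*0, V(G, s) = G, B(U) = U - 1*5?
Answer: -217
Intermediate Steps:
B(U) = -5 + U (B(U) = U - 5 = -5 + U)
H = -11 (H = -11 + 0 = -11)
V(31, -29)*L(B(6)*4, H) = 31*(-11 + (-5 + 6)*4) = 31*(-11 + 1*4) = 31*(-11 + 4) = 31*(-7) = -217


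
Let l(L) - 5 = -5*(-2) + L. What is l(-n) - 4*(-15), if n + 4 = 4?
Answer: 75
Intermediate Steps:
n = 0 (n = -4 + 4 = 0)
l(L) = 15 + L (l(L) = 5 + (-5*(-2) + L) = 5 + (10 + L) = 15 + L)
l(-n) - 4*(-15) = (15 - 1*0) - 4*(-15) = (15 + 0) + 60 = 15 + 60 = 75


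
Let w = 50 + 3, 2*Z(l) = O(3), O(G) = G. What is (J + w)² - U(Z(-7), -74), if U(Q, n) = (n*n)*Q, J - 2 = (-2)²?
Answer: -4733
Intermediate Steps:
Z(l) = 3/2 (Z(l) = (½)*3 = 3/2)
w = 53
J = 6 (J = 2 + (-2)² = 2 + 4 = 6)
U(Q, n) = Q*n² (U(Q, n) = n²*Q = Q*n²)
(J + w)² - U(Z(-7), -74) = (6 + 53)² - 3*(-74)²/2 = 59² - 3*5476/2 = 3481 - 1*8214 = 3481 - 8214 = -4733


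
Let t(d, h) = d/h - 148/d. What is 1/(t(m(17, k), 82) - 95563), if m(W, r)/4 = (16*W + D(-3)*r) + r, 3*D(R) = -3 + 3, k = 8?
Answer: -11480/1096907957 ≈ -1.0466e-5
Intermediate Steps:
D(R) = 0 (D(R) = (-3 + 3)/3 = (1/3)*0 = 0)
m(W, r) = 4*r + 64*W (m(W, r) = 4*((16*W + 0*r) + r) = 4*((16*W + 0) + r) = 4*(16*W + r) = 4*(r + 16*W) = 4*r + 64*W)
t(d, h) = -148/d + d/h
1/(t(m(17, k), 82) - 95563) = 1/((-148/(4*8 + 64*17) + (4*8 + 64*17)/82) - 95563) = 1/((-148/(32 + 1088) + (32 + 1088)*(1/82)) - 95563) = 1/((-148/1120 + 1120*(1/82)) - 95563) = 1/((-148*1/1120 + 560/41) - 95563) = 1/((-37/280 + 560/41) - 95563) = 1/(155283/11480 - 95563) = 1/(-1096907957/11480) = -11480/1096907957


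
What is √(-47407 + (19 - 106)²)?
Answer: I*√39838 ≈ 199.59*I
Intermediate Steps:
√(-47407 + (19 - 106)²) = √(-47407 + (-87)²) = √(-47407 + 7569) = √(-39838) = I*√39838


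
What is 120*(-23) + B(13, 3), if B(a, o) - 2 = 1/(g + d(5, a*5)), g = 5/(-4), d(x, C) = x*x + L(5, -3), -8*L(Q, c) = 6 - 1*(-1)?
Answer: -504706/183 ≈ -2758.0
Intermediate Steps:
L(Q, c) = -7/8 (L(Q, c) = -(6 - 1*(-1))/8 = -(6 + 1)/8 = -⅛*7 = -7/8)
d(x, C) = -7/8 + x² (d(x, C) = x*x - 7/8 = x² - 7/8 = -7/8 + x²)
g = -5/4 (g = 5*(-¼) = -5/4 ≈ -1.2500)
B(a, o) = 374/183 (B(a, o) = 2 + 1/(-5/4 + (-7/8 + 5²)) = 2 + 1/(-5/4 + (-7/8 + 25)) = 2 + 1/(-5/4 + 193/8) = 2 + 1/(183/8) = 2 + 8/183 = 374/183)
120*(-23) + B(13, 3) = 120*(-23) + 374/183 = -2760 + 374/183 = -504706/183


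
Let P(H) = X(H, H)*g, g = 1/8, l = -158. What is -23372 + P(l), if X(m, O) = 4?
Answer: -46743/2 ≈ -23372.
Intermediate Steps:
g = ⅛ ≈ 0.12500
P(H) = ½ (P(H) = 4*(⅛) = ½)
-23372 + P(l) = -23372 + ½ = -46743/2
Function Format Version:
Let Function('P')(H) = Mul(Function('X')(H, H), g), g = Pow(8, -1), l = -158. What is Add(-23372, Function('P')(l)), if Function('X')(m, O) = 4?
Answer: Rational(-46743, 2) ≈ -23372.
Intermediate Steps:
g = Rational(1, 8) ≈ 0.12500
Function('P')(H) = Rational(1, 2) (Function('P')(H) = Mul(4, Rational(1, 8)) = Rational(1, 2))
Add(-23372, Function('P')(l)) = Add(-23372, Rational(1, 2)) = Rational(-46743, 2)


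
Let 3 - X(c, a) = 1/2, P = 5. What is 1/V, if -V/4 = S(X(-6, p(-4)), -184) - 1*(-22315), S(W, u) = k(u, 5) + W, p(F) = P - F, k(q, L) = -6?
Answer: -1/89246 ≈ -1.1205e-5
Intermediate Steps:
p(F) = 5 - F
X(c, a) = 5/2 (X(c, a) = 3 - 1/2 = 3 - 1*½ = 3 - ½ = 5/2)
S(W, u) = -6 + W
V = -89246 (V = -4*((-6 + 5/2) - 1*(-22315)) = -4*(-7/2 + 22315) = -4*44623/2 = -89246)
1/V = 1/(-89246) = -1/89246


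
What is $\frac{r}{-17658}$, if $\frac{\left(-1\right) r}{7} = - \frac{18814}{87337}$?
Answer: $- \frac{65849}{771098373} \approx -8.5396 \cdot 10^{-5}$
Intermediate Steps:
$r = \frac{131698}{87337}$ ($r = - 7 \left(- \frac{18814}{87337}\right) = - 7 \left(\left(-18814\right) \frac{1}{87337}\right) = \left(-7\right) \left(- \frac{18814}{87337}\right) = \frac{131698}{87337} \approx 1.5079$)
$\frac{r}{-17658} = \frac{131698}{87337 \left(-17658\right)} = \frac{131698}{87337} \left(- \frac{1}{17658}\right) = - \frac{65849}{771098373}$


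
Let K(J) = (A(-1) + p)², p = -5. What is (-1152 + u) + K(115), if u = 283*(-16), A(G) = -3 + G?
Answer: -5599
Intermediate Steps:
u = -4528
K(J) = 81 (K(J) = ((-3 - 1) - 5)² = (-4 - 5)² = (-9)² = 81)
(-1152 + u) + K(115) = (-1152 - 4528) + 81 = -5680 + 81 = -5599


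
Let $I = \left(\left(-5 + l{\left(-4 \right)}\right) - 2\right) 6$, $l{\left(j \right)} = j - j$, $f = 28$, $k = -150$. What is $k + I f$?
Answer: $-1326$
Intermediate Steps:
$l{\left(j \right)} = 0$
$I = -42$ ($I = \left(\left(-5 + 0\right) - 2\right) 6 = \left(-5 - 2\right) 6 = \left(-7\right) 6 = -42$)
$k + I f = -150 - 1176 = -1326$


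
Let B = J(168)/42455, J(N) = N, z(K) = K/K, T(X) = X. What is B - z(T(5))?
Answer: -6041/6065 ≈ -0.99604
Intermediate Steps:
z(K) = 1
B = 24/6065 (B = 168/42455 = 168*(1/42455) = 24/6065 ≈ 0.0039571)
B - z(T(5)) = 24/6065 - 1*1 = 24/6065 - 1 = -6041/6065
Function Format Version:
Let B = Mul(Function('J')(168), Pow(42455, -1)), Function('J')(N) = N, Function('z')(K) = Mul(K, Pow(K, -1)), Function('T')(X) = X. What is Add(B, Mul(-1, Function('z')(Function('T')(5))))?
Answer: Rational(-6041, 6065) ≈ -0.99604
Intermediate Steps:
Function('z')(K) = 1
B = Rational(24, 6065) (B = Mul(168, Pow(42455, -1)) = Mul(168, Rational(1, 42455)) = Rational(24, 6065) ≈ 0.0039571)
Add(B, Mul(-1, Function('z')(Function('T')(5)))) = Add(Rational(24, 6065), Mul(-1, 1)) = Add(Rational(24, 6065), -1) = Rational(-6041, 6065)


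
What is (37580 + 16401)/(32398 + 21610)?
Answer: 53981/54008 ≈ 0.99950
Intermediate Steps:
(37580 + 16401)/(32398 + 21610) = 53981/54008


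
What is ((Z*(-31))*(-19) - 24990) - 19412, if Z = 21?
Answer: -32033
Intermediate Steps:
((Z*(-31))*(-19) - 24990) - 19412 = ((21*(-31))*(-19) - 24990) - 19412 = (-651*(-19) - 24990) - 19412 = (12369 - 24990) - 19412 = -12621 - 19412 = -32033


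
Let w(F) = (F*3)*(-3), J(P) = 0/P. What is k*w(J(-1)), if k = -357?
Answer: 0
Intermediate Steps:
J(P) = 0
w(F) = -9*F (w(F) = (3*F)*(-3) = -9*F)
k*w(J(-1)) = -(-3213)*0 = -357*0 = 0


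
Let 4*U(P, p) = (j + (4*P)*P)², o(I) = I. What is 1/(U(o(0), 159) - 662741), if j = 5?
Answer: -4/2650939 ≈ -1.5089e-6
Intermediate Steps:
U(P, p) = (5 + 4*P²)²/4 (U(P, p) = (5 + (4*P)*P)²/4 = (5 + 4*P²)²/4)
1/(U(o(0), 159) - 662741) = 1/((5 + 4*0²)²/4 - 662741) = 1/((5 + 4*0)²/4 - 662741) = 1/((5 + 0)²/4 - 662741) = 1/((¼)*5² - 662741) = 1/((¼)*25 - 662741) = 1/(25/4 - 662741) = 1/(-2650939/4) = -4/2650939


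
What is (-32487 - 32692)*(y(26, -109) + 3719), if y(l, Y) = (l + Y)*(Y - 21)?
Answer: -945682111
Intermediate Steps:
y(l, Y) = (-21 + Y)*(Y + l) (y(l, Y) = (Y + l)*(-21 + Y) = (-21 + Y)*(Y + l))
(-32487 - 32692)*(y(26, -109) + 3719) = (-32487 - 32692)*(((-109)² - 21*(-109) - 21*26 - 109*26) + 3719) = -65179*((11881 + 2289 - 546 - 2834) + 3719) = -65179*(10790 + 3719) = -65179*14509 = -945682111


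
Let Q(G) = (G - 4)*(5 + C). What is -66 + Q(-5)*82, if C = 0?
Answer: -3756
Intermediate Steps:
Q(G) = -20 + 5*G (Q(G) = (G - 4)*(5 + 0) = (-4 + G)*5 = -20 + 5*G)
-66 + Q(-5)*82 = -66 + (-20 + 5*(-5))*82 = -66 + (-20 - 25)*82 = -66 - 45*82 = -66 - 3690 = -3756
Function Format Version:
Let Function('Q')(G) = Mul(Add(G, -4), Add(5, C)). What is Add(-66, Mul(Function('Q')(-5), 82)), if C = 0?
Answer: -3756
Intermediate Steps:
Function('Q')(G) = Add(-20, Mul(5, G)) (Function('Q')(G) = Mul(Add(G, -4), Add(5, 0)) = Mul(Add(-4, G), 5) = Add(-20, Mul(5, G)))
Add(-66, Mul(Function('Q')(-5), 82)) = Add(-66, Mul(Add(-20, Mul(5, -5)), 82)) = Add(-66, Mul(Add(-20, -25), 82)) = Add(-66, Mul(-45, 82)) = Add(-66, -3690) = -3756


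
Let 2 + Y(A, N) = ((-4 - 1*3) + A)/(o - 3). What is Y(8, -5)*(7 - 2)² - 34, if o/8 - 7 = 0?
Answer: -4427/53 ≈ -83.528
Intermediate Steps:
o = 56 (o = 56 + 8*0 = 56 + 0 = 56)
Y(A, N) = -113/53 + A/53 (Y(A, N) = -2 + ((-4 - 1*3) + A)/(56 - 3) = -2 + ((-4 - 3) + A)/53 = -2 + (-7 + A)*(1/53) = -2 + (-7/53 + A/53) = -113/53 + A/53)
Y(8, -5)*(7 - 2)² - 34 = (-113/53 + (1/53)*8)*(7 - 2)² - 34 = (-113/53 + 8/53)*5² - 34 = -105/53*25 - 34 = -2625/53 - 34 = -4427/53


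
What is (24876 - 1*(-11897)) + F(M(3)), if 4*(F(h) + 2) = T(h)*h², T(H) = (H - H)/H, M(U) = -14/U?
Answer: 36771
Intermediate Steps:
T(H) = 0 (T(H) = 0/H = 0)
F(h) = -2 (F(h) = -2 + (0*h²)/4 = -2 + (¼)*0 = -2 + 0 = -2)
(24876 - 1*(-11897)) + F(M(3)) = (24876 - 1*(-11897)) - 2 = (24876 + 11897) - 2 = 36773 - 2 = 36771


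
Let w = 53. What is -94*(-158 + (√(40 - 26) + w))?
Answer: 9870 - 94*√14 ≈ 9518.3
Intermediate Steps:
-94*(-158 + (√(40 - 26) + w)) = -94*(-158 + (√(40 - 26) + 53)) = -94*(-158 + (√14 + 53)) = -94*(-158 + (53 + √14)) = -94*(-105 + √14) = 9870 - 94*√14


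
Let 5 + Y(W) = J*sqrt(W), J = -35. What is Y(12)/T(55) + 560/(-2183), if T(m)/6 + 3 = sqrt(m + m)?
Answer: -124035/440966 - 35*sqrt(3)/101 - 35*sqrt(330)/303 - 5*sqrt(110)/606 ≈ -3.0664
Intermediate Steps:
T(m) = -18 + 6*sqrt(2)*sqrt(m) (T(m) = -18 + 6*sqrt(m + m) = -18 + 6*sqrt(2*m) = -18 + 6*(sqrt(2)*sqrt(m)) = -18 + 6*sqrt(2)*sqrt(m))
Y(W) = -5 - 35*sqrt(W)
Y(12)/T(55) + 560/(-2183) = (-5 - 70*sqrt(3))/(-18 + 6*sqrt(2)*sqrt(55)) + 560/(-2183) = (-5 - 70*sqrt(3))/(-18 + 6*sqrt(110)) + 560*(-1/2183) = (-5 - 70*sqrt(3))/(-18 + 6*sqrt(110)) - 560/2183 = -560/2183 + (-5 - 70*sqrt(3))/(-18 + 6*sqrt(110))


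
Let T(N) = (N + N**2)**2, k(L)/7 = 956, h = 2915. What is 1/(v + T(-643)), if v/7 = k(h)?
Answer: 1/170408840480 ≈ 5.8682e-12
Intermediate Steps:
k(L) = 6692 (k(L) = 7*956 = 6692)
v = 46844 (v = 7*6692 = 46844)
1/(v + T(-643)) = 1/(46844 + (-643)**2*(1 - 643)**2) = 1/(46844 + 413449*(-642)**2) = 1/(46844 + 413449*412164) = 1/(46844 + 170408793636) = 1/170408840480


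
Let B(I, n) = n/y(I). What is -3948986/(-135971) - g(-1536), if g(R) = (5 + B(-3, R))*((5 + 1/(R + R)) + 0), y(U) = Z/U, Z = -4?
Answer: 2407501526575/417702912 ≈ 5763.7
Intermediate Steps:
y(U) = -4/U
B(I, n) = -I*n/4 (B(I, n) = n/((-4/I)) = n*(-I/4) = -I*n/4)
g(R) = (5 + 1/(2*R))*(5 + 3*R/4) (g(R) = (5 - ¼*(-3)*R)*((5 + 1/(R + R)) + 0) = (5 + 3*R/4)*((5 + 1/(2*R)) + 0) = (5 + 3*R/4)*(5 + 1/(2*R)) = (5 + 1/(2*R))*(5 + 3*R/4))
-3948986/(-135971) - g(-1536) = -3948986/(-135971) - (20 + 30*(-1536)² + 203*(-1536))/(8*(-1536)) = -3948986*(-1/135971) - (-1)*(20 + 30*2359296 - 311808)/(8*1536) = 3948986/135971 - (-1)*(20 + 70778880 - 311808)/(8*1536) = 3948986/135971 - (-1)*70467092/(8*1536) = 3948986/135971 - 1*(-17616773/3072) = 3948986/135971 + 17616773/3072 = 2407501526575/417702912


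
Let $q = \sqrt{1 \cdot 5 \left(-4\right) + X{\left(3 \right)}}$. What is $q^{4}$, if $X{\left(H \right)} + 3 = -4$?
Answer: $729$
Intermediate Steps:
$X{\left(H \right)} = -7$ ($X{\left(H \right)} = -3 - 4 = -7$)
$q = 3 i \sqrt{3}$ ($q = \sqrt{1 \cdot 5 \left(-4\right) - 7} = \sqrt{5 \left(-4\right) - 7} = \sqrt{-20 - 7} = \sqrt{-27} = 3 i \sqrt{3} \approx 5.1962 i$)
$q^{4} = \left(3 i \sqrt{3}\right)^{4} = 729$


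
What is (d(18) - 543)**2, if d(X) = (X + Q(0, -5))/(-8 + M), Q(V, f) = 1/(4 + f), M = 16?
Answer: 18722929/64 ≈ 2.9255e+5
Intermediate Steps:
d(X) = -1/8 + X/8 (d(X) = (X + 1/(4 - 5))/(-8 + 16) = (X + 1/(-1))/8 = (X - 1)*(1/8) = (-1 + X)*(1/8) = -1/8 + X/8)
(d(18) - 543)**2 = ((-1/8 + (1/8)*18) - 543)**2 = ((-1/8 + 9/4) - 543)**2 = (17/8 - 543)**2 = (-4327/8)**2 = 18722929/64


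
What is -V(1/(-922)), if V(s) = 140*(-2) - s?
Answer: 258159/922 ≈ 280.00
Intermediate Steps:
V(s) = -280 - s
-V(1/(-922)) = -(-280 - 1/(-922)) = -(-280 - 1*(-1/922)) = -(-280 + 1/922) = -1*(-258159/922) = 258159/922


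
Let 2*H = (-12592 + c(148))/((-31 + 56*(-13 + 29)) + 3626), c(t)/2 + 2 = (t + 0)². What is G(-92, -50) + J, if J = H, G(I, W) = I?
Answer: -44174/499 ≈ -88.525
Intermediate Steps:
c(t) = -4 + 2*t² (c(t) = -4 + 2*(t + 0)² = -4 + 2*t²)
H = 1734/499 (H = ((-12592 + (-4 + 2*148²))/((-31 + 56*(-13 + 29)) + 3626))/2 = ((-12592 + (-4 + 2*21904))/((-31 + 56*16) + 3626))/2 = ((-12592 + (-4 + 43808))/((-31 + 896) + 3626))/2 = ((-12592 + 43804)/(865 + 3626))/2 = (31212/4491)/2 = (31212*(1/4491))/2 = (½)*(3468/499) = 1734/499 ≈ 3.4749)
J = 1734/499 ≈ 3.4749
G(-92, -50) + J = -92 + 1734/499 = -44174/499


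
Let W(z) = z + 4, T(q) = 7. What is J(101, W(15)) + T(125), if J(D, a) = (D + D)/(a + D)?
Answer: 521/60 ≈ 8.6833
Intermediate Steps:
W(z) = 4 + z
J(D, a) = 2*D/(D + a) (J(D, a) = (2*D)/(D + a) = 2*D/(D + a))
J(101, W(15)) + T(125) = 2*101/(101 + (4 + 15)) + 7 = 2*101/(101 + 19) + 7 = 2*101/120 + 7 = 2*101*(1/120) + 7 = 101/60 + 7 = 521/60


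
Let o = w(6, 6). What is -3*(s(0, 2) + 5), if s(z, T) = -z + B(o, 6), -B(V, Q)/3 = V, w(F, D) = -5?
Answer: -60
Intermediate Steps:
o = -5
B(V, Q) = -3*V
s(z, T) = 15 - z (s(z, T) = -z - 3*(-5) = -z + 15 = 15 - z)
-3*(s(0, 2) + 5) = -3*((15 - 1*0) + 5) = -3*((15 + 0) + 5) = -3*(15 + 5) = -3*20 = -60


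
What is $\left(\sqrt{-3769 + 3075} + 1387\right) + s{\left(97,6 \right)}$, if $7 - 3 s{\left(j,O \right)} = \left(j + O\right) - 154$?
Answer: $\frac{4219}{3} + i \sqrt{694} \approx 1406.3 + 26.344 i$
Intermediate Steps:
$s{\left(j,O \right)} = \frac{161}{3} - \frac{O}{3} - \frac{j}{3}$ ($s{\left(j,O \right)} = \frac{7}{3} - \frac{\left(j + O\right) - 154}{3} = \frac{7}{3} - \frac{\left(O + j\right) - 154}{3} = \frac{7}{3} - \frac{-154 + O + j}{3} = \frac{7}{3} - \left(- \frac{154}{3} + \frac{O}{3} + \frac{j}{3}\right) = \frac{161}{3} - \frac{O}{3} - \frac{j}{3}$)
$\left(\sqrt{-3769 + 3075} + 1387\right) + s{\left(97,6 \right)} = \left(\sqrt{-3769 + 3075} + 1387\right) - - \frac{58}{3} = \left(\sqrt{-694} + 1387\right) - - \frac{58}{3} = \left(i \sqrt{694} + 1387\right) + \frac{58}{3} = \left(1387 + i \sqrt{694}\right) + \frac{58}{3} = \frac{4219}{3} + i \sqrt{694}$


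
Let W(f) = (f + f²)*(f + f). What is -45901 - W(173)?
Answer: -10461193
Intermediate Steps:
W(f) = 2*f*(f + f²) (W(f) = (f + f²)*(2*f) = 2*f*(f + f²))
-45901 - W(173) = -45901 - 2*173²*(1 + 173) = -45901 - 2*29929*174 = -45901 - 1*10415292 = -45901 - 10415292 = -10461193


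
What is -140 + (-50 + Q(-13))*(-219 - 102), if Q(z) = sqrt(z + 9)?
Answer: 15910 - 642*I ≈ 15910.0 - 642.0*I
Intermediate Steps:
Q(z) = sqrt(9 + z)
-140 + (-50 + Q(-13))*(-219 - 102) = -140 + (-50 + sqrt(9 - 13))*(-219 - 102) = -140 + (-50 + sqrt(-4))*(-321) = -140 + (-50 + 2*I)*(-321) = -140 + (16050 - 642*I) = 15910 - 642*I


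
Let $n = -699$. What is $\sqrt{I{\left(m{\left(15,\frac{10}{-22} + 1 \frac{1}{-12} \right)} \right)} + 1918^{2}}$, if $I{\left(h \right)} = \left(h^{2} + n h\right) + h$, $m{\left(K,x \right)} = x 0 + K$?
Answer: $\sqrt{3668479} \approx 1915.3$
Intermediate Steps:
$m{\left(K,x \right)} = K$ ($m{\left(K,x \right)} = 0 + K = K$)
$I{\left(h \right)} = h^{2} - 698 h$ ($I{\left(h \right)} = \left(h^{2} - 699 h\right) + h = h^{2} - 698 h$)
$\sqrt{I{\left(m{\left(15,\frac{10}{-22} + 1 \frac{1}{-12} \right)} \right)} + 1918^{2}} = \sqrt{15 \left(-698 + 15\right) + 1918^{2}} = \sqrt{15 \left(-683\right) + 3678724} = \sqrt{-10245 + 3678724} = \sqrt{3668479}$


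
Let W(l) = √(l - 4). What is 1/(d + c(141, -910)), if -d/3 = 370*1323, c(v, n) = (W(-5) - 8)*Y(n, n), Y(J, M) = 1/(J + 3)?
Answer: -1208084728714/1774108656002716813 + 2721*I/1774108656002716813 ≈ -6.8095e-7 + 1.5337e-15*I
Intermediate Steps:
Y(J, M) = 1/(3 + J)
W(l) = √(-4 + l)
c(v, n) = (-8 + 3*I)/(3 + n) (c(v, n) = (√(-4 - 5) - 8)/(3 + n) = (√(-9) - 8)/(3 + n) = (3*I - 8)/(3 + n) = (-8 + 3*I)/(3 + n))
d = -1468530 (d = -1110*1323 = -3*489510 = -1468530)
1/(d + c(141, -910)) = 1/(-1468530 + (-8 + 3*I)/(3 - 910)) = 1/(-1468530 + (-8 + 3*I)/(-907)) = 1/(-1468530 - (-8 + 3*I)/907) = 1/(-1468530 + (8/907 - 3*I/907)) = 1/(-1331956702/907 - 3*I/907) = 822649*(-1331956702/907 + 3*I/907)/1774108656002716813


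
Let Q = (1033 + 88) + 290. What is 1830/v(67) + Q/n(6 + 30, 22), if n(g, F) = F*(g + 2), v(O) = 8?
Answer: 96323/418 ≈ 230.44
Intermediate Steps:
n(g, F) = F*(2 + g)
Q = 1411 (Q = 1121 + 290 = 1411)
1830/v(67) + Q/n(6 + 30, 22) = 1830/8 + 1411/((22*(2 + (6 + 30)))) = 1830*(⅛) + 1411/((22*(2 + 36))) = 915/4 + 1411/((22*38)) = 915/4 + 1411/836 = 96323/418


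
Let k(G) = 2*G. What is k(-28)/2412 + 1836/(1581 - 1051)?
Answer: 549844/159795 ≈ 3.4409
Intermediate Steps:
k(-28)/2412 + 1836/(1581 - 1051) = (2*(-28))/2412 + 1836/(1581 - 1051) = -56*1/2412 + 1836/530 = -14/603 + 1836*(1/530) = -14/603 + 918/265 = 549844/159795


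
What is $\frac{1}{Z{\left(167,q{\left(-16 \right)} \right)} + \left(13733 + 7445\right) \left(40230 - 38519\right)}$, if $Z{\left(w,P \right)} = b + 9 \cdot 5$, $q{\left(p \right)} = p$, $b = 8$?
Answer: $\frac{1}{36235611} \approx 2.7597 \cdot 10^{-8}$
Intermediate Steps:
$Z{\left(w,P \right)} = 53$ ($Z{\left(w,P \right)} = 8 + 9 \cdot 5 = 8 + 45 = 53$)
$\frac{1}{Z{\left(167,q{\left(-16 \right)} \right)} + \left(13733 + 7445\right) \left(40230 - 38519\right)} = \frac{1}{53 + \left(13733 + 7445\right) \left(40230 - 38519\right)} = \frac{1}{53 + 21178 \cdot 1711} = \frac{1}{53 + 36235558} = \frac{1}{36235611}$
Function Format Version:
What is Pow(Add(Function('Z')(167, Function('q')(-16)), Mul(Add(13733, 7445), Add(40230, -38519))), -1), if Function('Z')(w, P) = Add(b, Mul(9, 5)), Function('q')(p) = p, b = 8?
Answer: Rational(1, 36235611) ≈ 2.7597e-8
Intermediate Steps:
Function('Z')(w, P) = 53 (Function('Z')(w, P) = Add(8, Mul(9, 5)) = Add(8, 45) = 53)
Pow(Add(Function('Z')(167, Function('q')(-16)), Mul(Add(13733, 7445), Add(40230, -38519))), -1) = Pow(Add(53, Mul(Add(13733, 7445), Add(40230, -38519))), -1) = Pow(Add(53, Mul(21178, 1711)), -1) = Pow(Add(53, 36235558), -1) = Pow(36235611, -1) = Rational(1, 36235611)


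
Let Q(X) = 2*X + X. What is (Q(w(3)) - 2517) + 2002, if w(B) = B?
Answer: -506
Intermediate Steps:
Q(X) = 3*X
(Q(w(3)) - 2517) + 2002 = (3*3 - 2517) + 2002 = (9 - 2517) + 2002 = -2508 + 2002 = -506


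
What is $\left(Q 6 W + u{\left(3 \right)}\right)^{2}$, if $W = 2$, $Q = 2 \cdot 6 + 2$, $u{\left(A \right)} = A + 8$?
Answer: $32041$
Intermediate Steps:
$u{\left(A \right)} = 8 + A$
$Q = 14$ ($Q = 12 + 2 = 14$)
$\left(Q 6 W + u{\left(3 \right)}\right)^{2} = \left(14 \cdot 6 \cdot 2 + \left(8 + 3\right)\right)^{2} = \left(84 \cdot 2 + 11\right)^{2} = \left(168 + 11\right)^{2} = 179^{2} = 32041$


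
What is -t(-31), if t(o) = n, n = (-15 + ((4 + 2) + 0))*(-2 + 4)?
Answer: 18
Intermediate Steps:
n = -18 (n = (-15 + (6 + 0))*2 = (-15 + 6)*2 = -9*2 = -18)
t(o) = -18
-t(-31) = -1*(-18) = 18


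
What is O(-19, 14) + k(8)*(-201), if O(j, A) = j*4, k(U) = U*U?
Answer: -12940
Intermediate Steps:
k(U) = U²
O(j, A) = 4*j
O(-19, 14) + k(8)*(-201) = 4*(-19) + 8²*(-201) = -76 + 64*(-201) = -76 - 12864 = -12940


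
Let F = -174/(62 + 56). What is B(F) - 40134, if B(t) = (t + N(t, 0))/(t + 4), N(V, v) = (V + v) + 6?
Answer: -5979786/149 ≈ -40133.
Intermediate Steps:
F = -87/59 (F = -174/118 = -174*1/118 = -87/59 ≈ -1.4746)
N(V, v) = 6 + V + v
B(t) = (6 + 2*t)/(4 + t) (B(t) = (t + (6 + t + 0))/(t + 4) = (t + (6 + t))/(4 + t) = (6 + 2*t)/(4 + t))
B(F) - 40134 = 2*(3 - 87/59)/(4 - 87/59) - 40134 = 2*(90/59)/(149/59) - 40134 = 2*(59/149)*(90/59) - 40134 = 180/149 - 40134 = -5979786/149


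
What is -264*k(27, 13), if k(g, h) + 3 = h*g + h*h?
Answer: -136488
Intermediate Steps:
k(g, h) = -3 + h² + g*h (k(g, h) = -3 + (h*g + h*h) = -3 + (g*h + h²) = -3 + (h² + g*h) = -3 + h² + g*h)
-264*k(27, 13) = -264*(-3 + 13² + 27*13) = -264*(-3 + 169 + 351) = -264*517 = -136488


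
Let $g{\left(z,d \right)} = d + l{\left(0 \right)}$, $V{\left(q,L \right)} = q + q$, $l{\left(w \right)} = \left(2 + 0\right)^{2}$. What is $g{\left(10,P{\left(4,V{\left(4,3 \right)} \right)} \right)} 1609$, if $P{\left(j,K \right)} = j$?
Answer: $12872$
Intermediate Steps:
$l{\left(w \right)} = 4$ ($l{\left(w \right)} = 2^{2} = 4$)
$V{\left(q,L \right)} = 2 q$
$g{\left(z,d \right)} = 4 + d$ ($g{\left(z,d \right)} = d + 4 = 4 + d$)
$g{\left(10,P{\left(4,V{\left(4,3 \right)} \right)} \right)} 1609 = \left(4 + 4\right) 1609 = 8 \cdot 1609 = 12872$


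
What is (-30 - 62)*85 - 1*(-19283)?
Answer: 11463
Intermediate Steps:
(-30 - 62)*85 - 1*(-19283) = -92*85 + 19283 = -7820 + 19283 = 11463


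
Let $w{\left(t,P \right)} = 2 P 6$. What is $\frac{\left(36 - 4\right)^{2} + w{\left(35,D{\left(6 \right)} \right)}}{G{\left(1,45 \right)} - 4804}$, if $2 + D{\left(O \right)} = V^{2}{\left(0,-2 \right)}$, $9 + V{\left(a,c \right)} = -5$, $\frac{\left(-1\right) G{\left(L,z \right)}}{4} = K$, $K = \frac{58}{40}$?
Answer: $- \frac{16760}{24049} \approx -0.69691$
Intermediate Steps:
$K = \frac{29}{20}$ ($K = 58 \cdot \frac{1}{40} = \frac{29}{20} \approx 1.45$)
$G{\left(L,z \right)} = - \frac{29}{5}$ ($G{\left(L,z \right)} = \left(-4\right) \frac{29}{20} = - \frac{29}{5}$)
$V{\left(a,c \right)} = -14$ ($V{\left(a,c \right)} = -9 - 5 = -14$)
$D{\left(O \right)} = 194$ ($D{\left(O \right)} = -2 + \left(-14\right)^{2} = -2 + 196 = 194$)
$w{\left(t,P \right)} = 12 P$
$\frac{\left(36 - 4\right)^{2} + w{\left(35,D{\left(6 \right)} \right)}}{G{\left(1,45 \right)} - 4804} = \frac{\left(36 - 4\right)^{2} + 12 \cdot 194}{- \frac{29}{5} - 4804} = \frac{32^{2} + 2328}{- \frac{24049}{5}} = \left(1024 + 2328\right) \left(- \frac{5}{24049}\right) = 3352 \left(- \frac{5}{24049}\right) = - \frac{16760}{24049}$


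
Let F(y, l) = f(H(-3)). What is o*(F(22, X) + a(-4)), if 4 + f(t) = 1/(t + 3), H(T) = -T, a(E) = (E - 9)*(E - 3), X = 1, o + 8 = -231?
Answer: -124997/6 ≈ -20833.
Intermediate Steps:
o = -239 (o = -8 - 231 = -239)
a(E) = (-9 + E)*(-3 + E)
f(t) = -4 + 1/(3 + t) (f(t) = -4 + 1/(t + 3) = -4 + 1/(3 + t))
F(y, l) = -23/6 (F(y, l) = (-11 - (-4)*(-3))/(3 - 1*(-3)) = (-11 - 4*3)/(3 + 3) = (-11 - 12)/6 = (⅙)*(-23) = -23/6)
o*(F(22, X) + a(-4)) = -239*(-23/6 + (27 + (-4)² - 12*(-4))) = -239*(-23/6 + (27 + 16 + 48)) = -239*(-23/6 + 91) = -239*523/6 = -124997/6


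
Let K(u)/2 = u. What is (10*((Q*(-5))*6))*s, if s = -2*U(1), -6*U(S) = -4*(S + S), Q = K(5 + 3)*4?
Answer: 51200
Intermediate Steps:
K(u) = 2*u
Q = 64 (Q = (2*(5 + 3))*4 = (2*8)*4 = 16*4 = 64)
U(S) = 4*S/3 (U(S) = -(-2)*(S + S)/3 = -(-2)*2*S/3 = -(-4)*S/3 = 4*S/3)
s = -8/3 ≈ -2.6667
(10*((Q*(-5))*6))*s = (10*((64*(-5))*6))*(-8/3) = (10*(-320*6))*(-8/3) = (10*(-1920))*(-8/3) = -19200*(-8/3) = 51200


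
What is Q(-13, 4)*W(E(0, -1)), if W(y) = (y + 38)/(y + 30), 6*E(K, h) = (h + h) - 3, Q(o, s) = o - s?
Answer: -3791/175 ≈ -21.663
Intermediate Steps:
E(K, h) = -½ + h/3 (E(K, h) = ((h + h) - 3)/6 = (2*h - 3)/6 = (-3 + 2*h)/6 = -½ + h/3)
W(y) = (38 + y)/(30 + y)
Q(-13, 4)*W(E(0, -1)) = (-13 - 1*4)*((38 + (-½ + (⅓)*(-1)))/(30 + (-½ + (⅓)*(-1)))) = (-13 - 4)*((38 + (-½ - ⅓))/(30 + (-½ - ⅓))) = -17*(38 - ⅚)/(30 - ⅚) = -17*223/(175/6*6) = -102*223/(175*6) = -17*223/175 = -3791/175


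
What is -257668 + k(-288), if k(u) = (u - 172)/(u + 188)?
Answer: -1288317/5 ≈ -2.5766e+5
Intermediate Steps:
k(u) = (-172 + u)/(188 + u)
-257668 + k(-288) = -257668 + (-172 - 288)/(188 - 288) = -257668 - 460/(-100) = -257668 - 1/100*(-460) = -257668 + 23/5 = -1288317/5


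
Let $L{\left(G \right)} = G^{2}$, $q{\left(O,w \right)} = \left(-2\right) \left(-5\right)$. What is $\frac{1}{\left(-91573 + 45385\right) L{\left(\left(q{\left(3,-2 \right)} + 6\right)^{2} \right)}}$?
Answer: $- \frac{1}{3026976768} \approx -3.3036 \cdot 10^{-10}$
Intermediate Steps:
$q{\left(O,w \right)} = 10$
$\frac{1}{\left(-91573 + 45385\right) L{\left(\left(q{\left(3,-2 \right)} + 6\right)^{2} \right)}} = \frac{1}{\left(-91573 + 45385\right) \left(\left(10 + 6\right)^{2}\right)^{2}} = \frac{1}{\left(-46188\right) \left(16^{2}\right)^{2}} = - \frac{1}{46188 \cdot 256^{2}} = - \frac{1}{46188 \cdot 65536} = \left(- \frac{1}{46188}\right) \frac{1}{65536} = - \frac{1}{3026976768}$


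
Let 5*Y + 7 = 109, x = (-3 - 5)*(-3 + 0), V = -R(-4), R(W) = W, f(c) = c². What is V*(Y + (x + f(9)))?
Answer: 2508/5 ≈ 501.60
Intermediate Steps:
V = 4 (V = -1*(-4) = 4)
x = 24 (x = -8*(-3) = 24)
Y = 102/5 (Y = -7/5 + (⅕)*109 = -7/5 + 109/5 = 102/5 ≈ 20.400)
V*(Y + (x + f(9))) = 4*(102/5 + (24 + 9²)) = 4*(102/5 + (24 + 81)) = 4*(102/5 + 105) = 4*(627/5) = 2508/5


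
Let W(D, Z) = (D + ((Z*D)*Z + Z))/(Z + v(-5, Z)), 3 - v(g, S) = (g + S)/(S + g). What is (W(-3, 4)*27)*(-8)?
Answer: 1692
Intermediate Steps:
v(g, S) = 2 (v(g, S) = 3 - (g + S)/(S + g) = 3 - (S + g)/(S + g) = 3 - 1*1 = 3 - 1 = 2)
W(D, Z) = (D + Z + D*Z²)/(2 + Z) (W(D, Z) = (D + ((Z*D)*Z + Z))/(Z + 2) = (D + ((D*Z)*Z + Z))/(2 + Z) = (D + (D*Z² + Z))/(2 + Z) = (D + (Z + D*Z²))/(2 + Z) = (D + Z + D*Z²)/(2 + Z))
(W(-3, 4)*27)*(-8) = (((-3 + 4 - 3*4²)/(2 + 4))*27)*(-8) = (((-3 + 4 - 3*16)/6)*27)*(-8) = (((-3 + 4 - 48)/6)*27)*(-8) = (((⅙)*(-47))*27)*(-8) = -47/6*27*(-8) = -423/2*(-8) = 1692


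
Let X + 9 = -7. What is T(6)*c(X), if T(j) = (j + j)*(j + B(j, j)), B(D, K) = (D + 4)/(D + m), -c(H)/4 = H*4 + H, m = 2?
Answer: 27840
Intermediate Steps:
X = -16 (X = -9 - 7 = -16)
c(H) = -20*H (c(H) = -4*(H*4 + H) = -4*(4*H + H) = -20*H)
B(D, K) = (4 + D)/(2 + D) (B(D, K) = (D + 4)/(D + 2) = (4 + D)/(2 + D))
T(j) = 2*j*(j + (4 + j)/(2 + j)) (T(j) = (j + j)*(j + (4 + j)/(2 + j)) = (2*j)*(j + (4 + j)/(2 + j)) = 2*j*(j + (4 + j)/(2 + j)))
T(6)*c(X) = (2*6*(4 + 6 + 6*(2 + 6))/(2 + 6))*(-20*(-16)) = (2*6*(4 + 6 + 6*8)/8)*320 = (2*6*(1/8)*(4 + 6 + 48))*320 = (2*6*(1/8)*58)*320 = 87*320 = 27840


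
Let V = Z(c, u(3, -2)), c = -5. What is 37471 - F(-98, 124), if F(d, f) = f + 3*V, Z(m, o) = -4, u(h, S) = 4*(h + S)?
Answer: 37359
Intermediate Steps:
u(h, S) = 4*S + 4*h (u(h, S) = 4*(S + h) = 4*S + 4*h)
V = -4
F(d, f) = -12 + f (F(d, f) = f + 3*(-4) = f - 12 = -12 + f)
37471 - F(-98, 124) = 37471 - (-12 + 124) = 37471 - 1*112 = 37471 - 112 = 37359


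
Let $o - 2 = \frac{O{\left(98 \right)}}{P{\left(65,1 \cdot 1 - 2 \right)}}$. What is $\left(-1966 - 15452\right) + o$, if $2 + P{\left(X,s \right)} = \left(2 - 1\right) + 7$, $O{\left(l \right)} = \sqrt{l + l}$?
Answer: $- \frac{52241}{3} \approx -17414.0$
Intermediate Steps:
$O{\left(l \right)} = \sqrt{2} \sqrt{l}$ ($O{\left(l \right)} = \sqrt{2 l} = \sqrt{2} \sqrt{l}$)
$P{\left(X,s \right)} = 6$ ($P{\left(X,s \right)} = -2 + \left(\left(2 - 1\right) + 7\right) = -2 + \left(1 + 7\right) = -2 + 8 = 6$)
$o = \frac{13}{3}$ ($o = 2 + \frac{\sqrt{2} \sqrt{98}}{6} = 2 + \sqrt{2} \cdot 7 \sqrt{2} \cdot \frac{1}{6} = 2 + 14 \cdot \frac{1}{6} = 2 + \frac{7}{3} = \frac{13}{3} \approx 4.3333$)
$\left(-1966 - 15452\right) + o = \left(-1966 - 15452\right) + \frac{13}{3} = -17418 + \frac{13}{3} = - \frac{52241}{3}$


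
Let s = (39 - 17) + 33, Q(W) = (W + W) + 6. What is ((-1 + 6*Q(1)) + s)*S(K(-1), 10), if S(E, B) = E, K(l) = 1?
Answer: 102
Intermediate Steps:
Q(W) = 6 + 2*W (Q(W) = 2*W + 6 = 6 + 2*W)
s = 55 (s = 22 + 33 = 55)
((-1 + 6*Q(1)) + s)*S(K(-1), 10) = ((-1 + 6*(6 + 2*1)) + 55)*1 = ((-1 + 6*(6 + 2)) + 55)*1 = ((-1 + 6*8) + 55)*1 = ((-1 + 48) + 55)*1 = (47 + 55)*1 = 102*1 = 102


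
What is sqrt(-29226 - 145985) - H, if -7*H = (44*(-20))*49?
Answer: -6160 + I*sqrt(175211) ≈ -6160.0 + 418.58*I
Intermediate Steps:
H = 6160 (H = -44*(-20)*49/7 = -(-880)*49/7 = -1/7*(-43120) = 6160)
sqrt(-29226 - 145985) - H = sqrt(-29226 - 145985) - 1*6160 = sqrt(-175211) - 6160 = I*sqrt(175211) - 6160 = -6160 + I*sqrt(175211)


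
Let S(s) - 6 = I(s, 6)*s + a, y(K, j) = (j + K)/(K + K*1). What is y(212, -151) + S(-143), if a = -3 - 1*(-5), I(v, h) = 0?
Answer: 3453/424 ≈ 8.1439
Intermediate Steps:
a = 2 (a = -3 + 5 = 2)
y(K, j) = (K + j)/(2*K) (y(K, j) = (K + j)/(K + K) = (K + j)/((2*K)) = (K + j)*(1/(2*K)) = (K + j)/(2*K))
S(s) = 8 (S(s) = 6 + (0*s + 2) = 6 + (0 + 2) = 6 + 2 = 8)
y(212, -151) + S(-143) = (½)*(212 - 151)/212 + 8 = (½)*(1/212)*61 + 8 = 61/424 + 8 = 3453/424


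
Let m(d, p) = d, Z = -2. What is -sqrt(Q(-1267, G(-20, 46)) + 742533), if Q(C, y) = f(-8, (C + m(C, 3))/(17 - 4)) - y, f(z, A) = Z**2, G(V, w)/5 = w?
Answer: -sqrt(742307) ≈ -861.57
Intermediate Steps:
G(V, w) = 5*w
f(z, A) = 4 (f(z, A) = (-2)**2 = 4)
Q(C, y) = 4 - y
-sqrt(Q(-1267, G(-20, 46)) + 742533) = -sqrt((4 - 5*46) + 742533) = -sqrt((4 - 1*230) + 742533) = -sqrt((4 - 230) + 742533) = -sqrt(-226 + 742533) = -sqrt(742307)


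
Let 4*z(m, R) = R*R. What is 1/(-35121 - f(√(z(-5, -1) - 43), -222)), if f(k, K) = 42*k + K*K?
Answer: I/(3*(-28135*I + 21*√19)) ≈ -1.1848e-5 + 3.8546e-8*I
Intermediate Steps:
z(m, R) = R²/4 (z(m, R) = (R*R)/4 = R²/4)
f(k, K) = K² + 42*k (f(k, K) = 42*k + K² = K² + 42*k)
1/(-35121 - f(√(z(-5, -1) - 43), -222)) = 1/(-35121 - ((-222)² + 42*√((¼)*(-1)² - 43))) = 1/(-35121 - (49284 + 42*√((¼)*1 - 43))) = 1/(-35121 - (49284 + 42*√(¼ - 43))) = 1/(-35121 - (49284 + 42*√(-171/4))) = 1/(-35121 - (49284 + 42*(3*I*√19/2))) = 1/(-35121 - (49284 + 63*I*√19)) = 1/(-35121 + (-49284 - 63*I*√19)) = 1/(-84405 - 63*I*√19)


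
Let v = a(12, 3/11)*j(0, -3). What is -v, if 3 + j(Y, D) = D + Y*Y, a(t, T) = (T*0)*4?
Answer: 0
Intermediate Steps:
a(t, T) = 0 (a(t, T) = 0*4 = 0)
j(Y, D) = -3 + D + Y² (j(Y, D) = -3 + (D + Y*Y) = -3 + (D + Y²) = -3 + D + Y²)
v = 0 (v = 0*(-3 - 3 + 0²) = 0*(-3 - 3 + 0) = 0*(-6) = 0)
-v = -1*0 = 0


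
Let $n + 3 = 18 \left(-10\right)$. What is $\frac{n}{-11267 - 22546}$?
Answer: $\frac{61}{11271} \approx 0.0054121$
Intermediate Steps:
$n = -183$ ($n = -3 + 18 \left(-10\right) = -3 - 180 = -183$)
$\frac{n}{-11267 - 22546} = - \frac{183}{-11267 - 22546} = - \frac{183}{-33813} = \left(-183\right) \left(- \frac{1}{33813}\right) = \frac{61}{11271}$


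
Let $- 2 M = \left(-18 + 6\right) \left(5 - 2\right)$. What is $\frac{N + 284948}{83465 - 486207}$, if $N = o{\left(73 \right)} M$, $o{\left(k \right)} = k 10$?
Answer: $- \frac{149044}{201371} \approx -0.74015$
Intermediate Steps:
$o{\left(k \right)} = 10 k$
$M = 18$ ($M = - \frac{\left(-18 + 6\right) \left(5 - 2\right)}{2} = - \frac{\left(-12\right) 3}{2} = \left(- \frac{1}{2}\right) \left(-36\right) = 18$)
$N = 13140$ ($N = 10 \cdot 73 \cdot 18 = 730 \cdot 18 = 13140$)
$\frac{N + 284948}{83465 - 486207} = \frac{13140 + 284948}{83465 - 486207} = \frac{298088}{-402742} = 298088 \left(- \frac{1}{402742}\right) = - \frac{149044}{201371}$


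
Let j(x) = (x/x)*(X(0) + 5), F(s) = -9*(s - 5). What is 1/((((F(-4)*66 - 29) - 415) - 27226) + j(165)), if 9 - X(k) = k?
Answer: -1/22310 ≈ -4.4823e-5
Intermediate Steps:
F(s) = 45 - 9*s (F(s) = -9*(-5 + s) = 45 - 9*s)
X(k) = 9 - k
j(x) = 14 (j(x) = (x/x)*((9 - 1*0) + 5) = 1*((9 + 0) + 5) = 1*(9 + 5) = 1*14 = 14)
1/((((F(-4)*66 - 29) - 415) - 27226) + j(165)) = 1/(((((45 - 9*(-4))*66 - 29) - 415) - 27226) + 14) = 1/(((((45 + 36)*66 - 29) - 415) - 27226) + 14) = 1/((((81*66 - 29) - 415) - 27226) + 14) = 1/((((5346 - 29) - 415) - 27226) + 14) = 1/(((5317 - 415) - 27226) + 14) = 1/((4902 - 27226) + 14) = 1/(-22324 + 14) = 1/(-22310) = -1/22310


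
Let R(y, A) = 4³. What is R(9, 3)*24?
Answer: 1536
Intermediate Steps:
R(y, A) = 64
R(9, 3)*24 = 64*24 = 1536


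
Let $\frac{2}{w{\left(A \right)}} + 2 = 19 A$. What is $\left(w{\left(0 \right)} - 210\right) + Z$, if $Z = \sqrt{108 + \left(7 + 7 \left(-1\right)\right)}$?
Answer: $-211 + 6 \sqrt{3} \approx -200.61$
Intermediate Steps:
$w{\left(A \right)} = \frac{2}{-2 + 19 A}$
$Z = 6 \sqrt{3}$ ($Z = \sqrt{108 + \left(7 - 7\right)} = \sqrt{108 + 0} = \sqrt{108} = 6 \sqrt{3} \approx 10.392$)
$\left(w{\left(0 \right)} - 210\right) + Z = \left(\frac{2}{-2 + 19 \cdot 0} - 210\right) + 6 \sqrt{3} = \left(\frac{2}{-2 + 0} - 210\right) + 6 \sqrt{3} = \left(\frac{2}{-2} - 210\right) + 6 \sqrt{3} = \left(2 \left(- \frac{1}{2}\right) - 210\right) + 6 \sqrt{3} = \left(-1 - 210\right) + 6 \sqrt{3} = -211 + 6 \sqrt{3}$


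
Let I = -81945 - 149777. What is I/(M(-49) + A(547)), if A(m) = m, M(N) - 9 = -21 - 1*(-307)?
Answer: -115861/421 ≈ -275.20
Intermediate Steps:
M(N) = 295 (M(N) = 9 + (-21 - 1*(-307)) = 9 + (-21 + 307) = 9 + 286 = 295)
I = -231722
I/(M(-49) + A(547)) = -231722/(295 + 547) = -231722/842 = -231722*1/842 = -115861/421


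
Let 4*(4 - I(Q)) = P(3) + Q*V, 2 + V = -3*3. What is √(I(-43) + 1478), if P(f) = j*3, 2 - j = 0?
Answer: √5449/2 ≈ 36.909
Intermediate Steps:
j = 2 (j = 2 - 1*0 = 2 + 0 = 2)
P(f) = 6 (P(f) = 2*3 = 6)
V = -11 (V = -2 - 3*3 = -2 - 9 = -11)
I(Q) = 5/2 + 11*Q/4 (I(Q) = 4 - (6 + Q*(-11))/4 = 4 - (6 - 11*Q)/4 = 4 + (-3/2 + 11*Q/4) = 5/2 + 11*Q/4)
√(I(-43) + 1478) = √((5/2 + (11/4)*(-43)) + 1478) = √((5/2 - 473/4) + 1478) = √(-463/4 + 1478) = √(5449/4) = √5449/2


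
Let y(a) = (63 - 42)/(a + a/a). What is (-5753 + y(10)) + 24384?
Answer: 204962/11 ≈ 18633.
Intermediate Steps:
y(a) = 21/(1 + a) (y(a) = 21/(a + 1) = 21/(1 + a))
(-5753 + y(10)) + 24384 = (-5753 + 21/(1 + 10)) + 24384 = (-5753 + 21/11) + 24384 = -63262/11 + 24384 = 204962/11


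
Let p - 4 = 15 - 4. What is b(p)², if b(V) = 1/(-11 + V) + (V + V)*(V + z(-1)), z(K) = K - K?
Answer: 3243601/16 ≈ 2.0273e+5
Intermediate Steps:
z(K) = 0
p = 15 (p = 4 + (15 - 4) = 4 + 11 = 15)
b(V) = 1/(-11 + V) + 2*V² (b(V) = 1/(-11 + V) + (V + V)*(V + 0) = 1/(-11 + V) + (2*V)*V = 1/(-11 + V) + 2*V²)
b(p)² = ((1 - 22*15² + 2*15³)/(-11 + 15))² = ((1 - 22*225 + 2*3375)/4)² = ((1 - 4950 + 6750)/4)² = ((¼)*1801)² = (1801/4)² = 3243601/16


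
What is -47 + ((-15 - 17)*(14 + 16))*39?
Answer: -37487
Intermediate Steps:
-47 + ((-15 - 17)*(14 + 16))*39 = -47 - 32*30*39 = -47 - 960*39 = -47 - 37440 = -37487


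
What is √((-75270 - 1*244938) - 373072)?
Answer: 4*I*√43330 ≈ 832.63*I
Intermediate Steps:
√((-75270 - 1*244938) - 373072) = √((-75270 - 244938) - 373072) = √(-320208 - 373072) = √(-693280) = 4*I*√43330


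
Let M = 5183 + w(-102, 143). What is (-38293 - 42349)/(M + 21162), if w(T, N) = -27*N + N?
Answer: -80642/22627 ≈ -3.5640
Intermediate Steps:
w(T, N) = -26*N
M = 1465 (M = 5183 - 26*143 = 5183 - 3718 = 1465)
(-38293 - 42349)/(M + 21162) = (-38293 - 42349)/(1465 + 21162) = -80642/22627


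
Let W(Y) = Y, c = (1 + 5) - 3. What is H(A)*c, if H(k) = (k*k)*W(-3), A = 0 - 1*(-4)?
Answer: -144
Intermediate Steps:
A = 4 (A = 0 + 4 = 4)
c = 3 (c = 6 - 3 = 3)
H(k) = -3*k**2 (H(k) = (k*k)*(-3) = k**2*(-3) = -3*k**2)
H(A)*c = -3*4**2*3 = -3*16*3 = -48*3 = -144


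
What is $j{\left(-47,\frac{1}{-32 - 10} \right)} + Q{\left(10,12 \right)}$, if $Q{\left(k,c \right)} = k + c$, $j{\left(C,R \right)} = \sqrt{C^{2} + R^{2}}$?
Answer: $22 + \frac{\sqrt{3896677}}{42} \approx 69.0$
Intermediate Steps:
$Q{\left(k,c \right)} = c + k$
$j{\left(-47,\frac{1}{-32 - 10} \right)} + Q{\left(10,12 \right)} = \sqrt{\left(-47\right)^{2} + \left(\frac{1}{-32 - 10}\right)^{2}} + \left(12 + 10\right) = \sqrt{2209 + \left(\frac{1}{-42}\right)^{2}} + 22 = \sqrt{2209 + \left(- \frac{1}{42}\right)^{2}} + 22 = \sqrt{2209 + \frac{1}{1764}} + 22 = \sqrt{\frac{3896677}{1764}} + 22 = \frac{\sqrt{3896677}}{42} + 22 = 22 + \frac{\sqrt{3896677}}{42}$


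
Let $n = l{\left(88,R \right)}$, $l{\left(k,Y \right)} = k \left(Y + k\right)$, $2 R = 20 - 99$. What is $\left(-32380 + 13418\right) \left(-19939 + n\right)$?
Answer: $297153502$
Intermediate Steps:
$R = - \frac{79}{2}$ ($R = \frac{20 - 99}{2} = \frac{1}{2} \left(-79\right) = - \frac{79}{2} \approx -39.5$)
$n = 4268$ ($n = 88 \left(- \frac{79}{2} + 88\right) = 88 \cdot \frac{97}{2} = 4268$)
$\left(-32380 + 13418\right) \left(-19939 + n\right) = \left(-32380 + 13418\right) \left(-19939 + 4268\right) = \left(-18962\right) \left(-15671\right) = 297153502$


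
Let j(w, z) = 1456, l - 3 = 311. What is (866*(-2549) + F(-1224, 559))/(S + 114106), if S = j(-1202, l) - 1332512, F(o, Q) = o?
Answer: 1104329/608475 ≈ 1.8149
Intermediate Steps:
l = 314 (l = 3 + 311 = 314)
S = -1331056 (S = 1456 - 1332512 = -1331056)
(866*(-2549) + F(-1224, 559))/(S + 114106) = (866*(-2549) - 1224)/(-1331056 + 114106) = (-2207434 - 1224)/(-1216950) = -2208658*(-1/1216950) = 1104329/608475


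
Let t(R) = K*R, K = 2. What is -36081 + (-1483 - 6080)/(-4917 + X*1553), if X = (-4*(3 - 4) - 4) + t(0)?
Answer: -59134238/1639 ≈ -36079.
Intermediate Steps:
t(R) = 2*R
X = 0 (X = (-4*(3 - 4) - 4) + 2*0 = (-4*(-1) - 4) + 0 = (4 - 4) + 0 = 0 + 0 = 0)
-36081 + (-1483 - 6080)/(-4917 + X*1553) = -36081 + (-1483 - 6080)/(-4917 + 0*1553) = -36081 - 7563/(-4917 + 0) = -36081 - 7563/(-4917) = -36081 - 7563*(-1/4917) = -36081 + 2521/1639 = -59134238/1639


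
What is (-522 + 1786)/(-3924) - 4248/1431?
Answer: -171092/51993 ≈ -3.2907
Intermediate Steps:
(-522 + 1786)/(-3924) - 4248/1431 = 1264*(-1/3924) - 4248*1/1431 = -316/981 - 472/159 = -171092/51993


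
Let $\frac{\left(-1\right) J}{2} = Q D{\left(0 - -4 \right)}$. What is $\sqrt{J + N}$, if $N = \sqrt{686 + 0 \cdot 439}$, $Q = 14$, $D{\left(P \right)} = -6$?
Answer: $\sqrt{168 + 7 \sqrt{14}} \approx 13.935$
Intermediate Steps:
$J = 168$ ($J = - 2 \cdot 14 \left(-6\right) = \left(-2\right) \left(-84\right) = 168$)
$N = 7 \sqrt{14}$ ($N = \sqrt{686 + 0} = \sqrt{686} = 7 \sqrt{14} \approx 26.192$)
$\sqrt{J + N} = \sqrt{168 + 7 \sqrt{14}}$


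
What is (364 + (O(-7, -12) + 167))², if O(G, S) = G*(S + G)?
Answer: 440896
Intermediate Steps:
O(G, S) = G*(G + S)
(364 + (O(-7, -12) + 167))² = (364 + (-7*(-7 - 12) + 167))² = (364 + (-7*(-19) + 167))² = (364 + (133 + 167))² = (364 + 300)² = 664² = 440896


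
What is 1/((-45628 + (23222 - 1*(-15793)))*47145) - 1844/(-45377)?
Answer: 574903622563/14147182071645 ≈ 0.040637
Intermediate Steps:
1/((-45628 + (23222 - 1*(-15793)))*47145) - 1844/(-45377) = (1/47145)/(-45628 + (23222 + 15793)) - 1844*(-1/45377) = (1/47145)/(-45628 + 39015) + 1844/45377 = (1/47145)/(-6613) + 1844/45377 = -1/6613*1/47145 + 1844/45377 = -1/311769885 + 1844/45377 = 574903622563/14147182071645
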